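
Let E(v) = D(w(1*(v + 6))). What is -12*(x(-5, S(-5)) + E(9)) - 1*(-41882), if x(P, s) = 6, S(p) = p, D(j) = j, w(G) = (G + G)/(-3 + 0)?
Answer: 41930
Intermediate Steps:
w(G) = -2*G/3 (w(G) = (2*G)/(-3) = (2*G)*(-⅓) = -2*G/3)
E(v) = -4 - 2*v/3 (E(v) = -2*(v + 6)/3 = -2*(6 + v)/3 = -4 - 2*v/3)
-12*(x(-5, S(-5)) + E(9)) - 1*(-41882) = -12*(6 + (-4 - ⅔*9)) - 1*(-41882) = -12*(6 + (-4 - 6)) + 41882 = -12*(6 - 10) + 41882 = -12*(-4) + 41882 = 48 + 41882 = 41930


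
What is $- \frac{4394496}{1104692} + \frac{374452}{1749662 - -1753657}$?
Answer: $- \frac{3745416800860}{967522118187} \approx -3.8711$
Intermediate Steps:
$- \frac{4394496}{1104692} + \frac{374452}{1749662 - -1753657} = \left(-4394496\right) \frac{1}{1104692} + \frac{374452}{1749662 + 1753657} = - \frac{1098624}{276173} + \frac{374452}{3503319} = - \frac{3745416800860}{967522118187}$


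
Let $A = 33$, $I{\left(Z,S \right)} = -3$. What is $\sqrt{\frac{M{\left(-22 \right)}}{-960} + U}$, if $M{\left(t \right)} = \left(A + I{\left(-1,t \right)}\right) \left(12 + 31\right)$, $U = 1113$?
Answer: $\frac{\sqrt{71146}}{8} \approx 33.341$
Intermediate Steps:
$M{\left(t \right)} = 1290$ ($M{\left(t \right)} = \left(33 - 3\right) \left(12 + 31\right) = 30 \cdot 43 = 1290$)
$\sqrt{\frac{M{\left(-22 \right)}}{-960} + U} = \sqrt{\frac{1290}{-960} + 1113} = \sqrt{1290 \left(- \frac{1}{960}\right) + 1113} = \sqrt{- \frac{43}{32} + 1113} = \sqrt{\frac{35573}{32}} = \frac{\sqrt{71146}}{8}$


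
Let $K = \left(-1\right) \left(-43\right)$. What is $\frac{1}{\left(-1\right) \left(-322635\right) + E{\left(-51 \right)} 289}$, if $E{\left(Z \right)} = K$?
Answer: $\frac{1}{335062} \approx 2.9845 \cdot 10^{-6}$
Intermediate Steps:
$K = 43$
$E{\left(Z \right)} = 43$
$\frac{1}{\left(-1\right) \left(-322635\right) + E{\left(-51 \right)} 289} = \frac{1}{\left(-1\right) \left(-322635\right) + 43 \cdot 289} = \frac{1}{322635 + 12427} = \frac{1}{335062}$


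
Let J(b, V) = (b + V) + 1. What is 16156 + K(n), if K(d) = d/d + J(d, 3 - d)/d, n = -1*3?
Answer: 48467/3 ≈ 16156.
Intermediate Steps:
J(b, V) = 1 + V + b (J(b, V) = (V + b) + 1 = 1 + V + b)
n = -3
K(d) = 1 + 4/d (K(d) = d/d + (1 + (3 - d) + d)/d = 1 + 4/d)
16156 + K(n) = 16156 + (4 - 3)/(-3) = 16156 - ⅓*1 = 16156 - ⅓ = 48467/3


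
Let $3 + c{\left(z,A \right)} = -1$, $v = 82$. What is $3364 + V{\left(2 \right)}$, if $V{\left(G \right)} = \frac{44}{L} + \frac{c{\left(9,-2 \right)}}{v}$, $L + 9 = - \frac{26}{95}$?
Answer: $\frac{121337902}{36121} \approx 3359.2$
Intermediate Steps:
$c{\left(z,A \right)} = -4$ ($c{\left(z,A \right)} = -3 - 1 = -4$)
$L = - \frac{881}{95}$ ($L = -9 - \frac{26}{95} = - \frac{881}{95} \approx -9.2737$)
$V{\left(G \right)} = - \frac{173142}{36121}$ ($V{\left(G \right)} = \frac{44}{- \frac{881}{95}} - \frac{4}{82} = 44 \left(- \frac{95}{881}\right) - \frac{2}{41} = - \frac{4180}{881} - \frac{2}{41} = - \frac{173142}{36121}$)
$3364 + V{\left(2 \right)} = 3364 - \frac{173142}{36121} = \frac{121337902}{36121}$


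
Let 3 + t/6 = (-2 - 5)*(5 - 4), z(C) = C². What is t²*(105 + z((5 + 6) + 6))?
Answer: 1418400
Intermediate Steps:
t = -60 (t = -18 + 6*((-2 - 5)*(5 - 4)) = -18 + 6*(-7*1) = -18 + 6*(-7) = -18 - 42 = -60)
t²*(105 + z((5 + 6) + 6)) = (-60)²*(105 + ((5 + 6) + 6)²) = 3600*(105 + (11 + 6)²) = 3600*(105 + 17²) = 3600*(105 + 289) = 3600*394 = 1418400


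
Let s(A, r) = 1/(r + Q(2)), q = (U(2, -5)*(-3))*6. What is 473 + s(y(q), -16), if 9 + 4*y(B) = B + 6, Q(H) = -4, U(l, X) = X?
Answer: 9459/20 ≈ 472.95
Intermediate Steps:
q = 90 (q = -5*(-3)*6 = 15*6 = 90)
y(B) = -¾ + B/4 (y(B) = -9/4 + (B + 6)/4 = -9/4 + (6 + B)/4 = -9/4 + (3/2 + B/4) = -¾ + B/4)
s(A, r) = 1/(-4 + r) (s(A, r) = 1/(r - 4) = 1/(-4 + r))
473 + s(y(q), -16) = 473 + 1/(-4 - 16) = 473 + 1/(-20) = 473 - 1/20 = 9459/20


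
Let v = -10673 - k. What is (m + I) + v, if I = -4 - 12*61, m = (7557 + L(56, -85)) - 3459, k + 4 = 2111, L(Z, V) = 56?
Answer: -9362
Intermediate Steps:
k = 2107 (k = -4 + 2111 = 2107)
v = -12780 (v = -10673 - 1*2107 = -10673 - 2107 = -12780)
m = 4154 (m = (7557 + 56) - 3459 = 7613 - 3459 = 4154)
I = -736 (I = -4 - 732 = -736)
(m + I) + v = (4154 - 736) - 12780 = 3418 - 12780 = -9362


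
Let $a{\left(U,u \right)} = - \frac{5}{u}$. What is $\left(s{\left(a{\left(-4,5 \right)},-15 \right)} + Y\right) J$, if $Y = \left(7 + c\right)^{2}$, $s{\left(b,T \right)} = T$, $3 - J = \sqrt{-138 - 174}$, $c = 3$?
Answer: $255 - 170 i \sqrt{78} \approx 255.0 - 1501.4 i$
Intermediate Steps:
$J = 3 - 2 i \sqrt{78}$ ($J = 3 - \sqrt{-138 - 174} = 3 - \sqrt{-312} = 3 - 2 i \sqrt{78} \approx 3.0 - 17.664 i$)
$Y = 100$ ($Y = \left(7 + 3\right)^{2} = 10^{2} = 100$)
$\left(s{\left(a{\left(-4,5 \right)},-15 \right)} + Y\right) J = \left(-15 + 100\right) \left(3 - 2 i \sqrt{78}\right) = 85 \left(3 - 2 i \sqrt{78}\right) = 255 - 170 i \sqrt{78}$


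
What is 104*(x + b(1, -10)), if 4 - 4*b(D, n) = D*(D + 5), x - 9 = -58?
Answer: -5148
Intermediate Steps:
x = -49 (x = 9 - 58 = -49)
b(D, n) = 1 - D*(5 + D)/4 (b(D, n) = 1 - D*(D + 5)/4 = 1 - D*(5 + D)/4)
104*(x + b(1, -10)) = 104*(-49 + (1 - 5/4*1 - 1/4*1**2)) = 104*(-49 + (1 - 5/4 - 1/4*1)) = 104*(-49 + (1 - 5/4 - 1/4)) = 104*(-49 - 1/2) = 104*(-99/2) = -5148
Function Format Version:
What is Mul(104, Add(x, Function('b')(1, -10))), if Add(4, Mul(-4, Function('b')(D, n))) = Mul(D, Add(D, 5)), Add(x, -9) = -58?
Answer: -5148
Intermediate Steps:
x = -49 (x = Add(9, -58) = -49)
Function('b')(D, n) = Add(1, Mul(Rational(-1, 4), D, Add(5, D))) (Function('b')(D, n) = Add(1, Mul(Rational(-1, 4), Mul(D, Add(D, 5)))) = Add(1, Mul(Rational(-1, 4), Mul(D, Add(5, D)))) = Add(1, Mul(Rational(-1, 4), D, Add(5, D))))
Mul(104, Add(x, Function('b')(1, -10))) = Mul(104, Add(-49, Add(1, Mul(Rational(-5, 4), 1), Mul(Rational(-1, 4), Pow(1, 2))))) = Mul(104, Add(-49, Add(1, Rational(-5, 4), Mul(Rational(-1, 4), 1)))) = Mul(104, Add(-49, Add(1, Rational(-5, 4), Rational(-1, 4)))) = Mul(104, Add(-49, Rational(-1, 2))) = Mul(104, Rational(-99, 2)) = -5148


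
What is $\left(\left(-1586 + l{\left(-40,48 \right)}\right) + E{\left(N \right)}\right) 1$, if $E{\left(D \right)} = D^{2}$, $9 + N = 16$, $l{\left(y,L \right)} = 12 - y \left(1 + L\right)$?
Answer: $435$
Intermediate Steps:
$l{\left(y,L \right)} = 12 - y \left(1 + L\right)$
$N = 7$ ($N = -9 + 16 = 7$)
$\left(\left(-1586 + l{\left(-40,48 \right)}\right) + E{\left(N \right)}\right) 1 = \left(\left(-1586 - \left(-52 - 1920\right)\right) + 7^{2}\right) 1 = \left(\left(-1586 + \left(12 + 40 + 1920\right)\right) + 49\right) 1 = \left(\left(-1586 + 1972\right) + 49\right) 1 = \left(386 + 49\right) 1 = 435 \cdot 1 = 435$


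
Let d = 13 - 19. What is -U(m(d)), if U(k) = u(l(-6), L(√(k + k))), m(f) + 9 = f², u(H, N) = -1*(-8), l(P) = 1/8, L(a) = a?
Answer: -8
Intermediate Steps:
l(P) = ⅛ (l(P) = 1*(⅛) = ⅛)
d = -6
u(H, N) = 8
m(f) = -9 + f²
U(k) = 8
-U(m(d)) = -1*8 = -8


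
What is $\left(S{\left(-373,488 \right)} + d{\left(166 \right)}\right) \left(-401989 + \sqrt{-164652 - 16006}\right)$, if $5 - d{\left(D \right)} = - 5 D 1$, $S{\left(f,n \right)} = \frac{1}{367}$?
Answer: $- \frac{123187921094}{367} + \frac{306446 i \sqrt{180658}}{367} \approx -3.3566 \cdot 10^{8} + 3.5491 \cdot 10^{5} i$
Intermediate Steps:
$S{\left(f,n \right)} = \frac{1}{367}$
$d{\left(D \right)} = 5 + 5 D$ ($d{\left(D \right)} = 5 - - 5 D 1 = 5 - - 5 D = 5 + 5 D$)
$\left(S{\left(-373,488 \right)} + d{\left(166 \right)}\right) \left(-401989 + \sqrt{-164652 - 16006}\right) = \left(\frac{1}{367} + \left(5 + 5 \cdot 166\right)\right) \left(-401989 + \sqrt{-164652 - 16006}\right) = \left(\frac{1}{367} + \left(5 + 830\right)\right) \left(-401989 + \sqrt{-180658}\right) = \left(\frac{1}{367} + 835\right) \left(-401989 + i \sqrt{180658}\right) = \frac{306446 \left(-401989 + i \sqrt{180658}\right)}{367} = - \frac{123187921094}{367} + \frac{306446 i \sqrt{180658}}{367}$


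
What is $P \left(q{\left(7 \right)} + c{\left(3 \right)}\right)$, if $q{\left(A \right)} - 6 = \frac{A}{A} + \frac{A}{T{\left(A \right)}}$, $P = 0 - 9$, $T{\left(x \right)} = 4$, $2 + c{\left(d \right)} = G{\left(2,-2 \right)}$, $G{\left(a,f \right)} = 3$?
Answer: $- \frac{351}{4} \approx -87.75$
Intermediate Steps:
$c{\left(d \right)} = 1$ ($c{\left(d \right)} = -2 + 3 = 1$)
$P = -9$
$q{\left(A \right)} = 7 + \frac{A}{4}$ ($q{\left(A \right)} = 6 + \left(\frac{A}{A} + \frac{A}{4}\right) = 6 + \left(1 + A \frac{1}{4}\right) = 6 + \left(1 + \frac{A}{4}\right) = 7 + \frac{A}{4}$)
$P \left(q{\left(7 \right)} + c{\left(3 \right)}\right) = - 9 \left(\left(7 + \frac{1}{4} \cdot 7\right) + 1\right) = - 9 \left(\left(7 + \frac{7}{4}\right) + 1\right) = - 9 \left(\frac{35}{4} + 1\right) = \left(-9\right) \frac{39}{4} = - \frac{351}{4}$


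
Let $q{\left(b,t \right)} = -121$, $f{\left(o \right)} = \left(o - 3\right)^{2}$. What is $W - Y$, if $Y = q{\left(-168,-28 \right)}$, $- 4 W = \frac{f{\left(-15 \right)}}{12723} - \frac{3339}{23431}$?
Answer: $\frac{48107131715}{397483484} \approx 121.03$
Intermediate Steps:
$f{\left(o \right)} = \left(-3 + o\right)^{2}$
$W = \frac{11630151}{397483484}$ ($W = - \frac{\frac{\left(-3 - 15\right)^{2}}{12723} - \frac{3339}{23431}}{4} = - \frac{\left(-18\right)^{2} \cdot \frac{1}{12723} - \frac{3339}{23431}}{4} = - \frac{324 \cdot \frac{1}{12723} - \frac{3339}{23431}}{4} = - \frac{\frac{108}{4241} - \frac{3339}{23431}}{4} = \left(- \frac{1}{4}\right) \left(- \frac{11630151}{99370871}\right) = \frac{11630151}{397483484} \approx 0.029259$)
$Y = -121$
$W - Y = \frac{11630151}{397483484} - -121 = \frac{11630151}{397483484} + 121 = \frac{48107131715}{397483484}$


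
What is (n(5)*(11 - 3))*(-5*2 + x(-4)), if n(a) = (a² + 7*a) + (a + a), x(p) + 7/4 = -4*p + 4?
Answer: 4620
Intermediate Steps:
x(p) = 9/4 - 4*p (x(p) = -7/4 + (-4*p + 4) = -7/4 + (4 - 4*p) = 9/4 - 4*p)
n(a) = a² + 9*a (n(a) = (a² + 7*a) + 2*a = a² + 9*a)
(n(5)*(11 - 3))*(-5*2 + x(-4)) = ((5*(9 + 5))*(11 - 3))*(-5*2 + (9/4 - 4*(-4))) = ((5*14)*8)*(-10 + (9/4 + 16)) = (70*8)*(-10 + 73/4) = 560*(33/4) = 4620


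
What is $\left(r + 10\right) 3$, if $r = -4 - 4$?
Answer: $6$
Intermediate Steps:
$r = -8$
$\left(r + 10\right) 3 = \left(-8 + 10\right) 3 = 2 \cdot 3 = 6$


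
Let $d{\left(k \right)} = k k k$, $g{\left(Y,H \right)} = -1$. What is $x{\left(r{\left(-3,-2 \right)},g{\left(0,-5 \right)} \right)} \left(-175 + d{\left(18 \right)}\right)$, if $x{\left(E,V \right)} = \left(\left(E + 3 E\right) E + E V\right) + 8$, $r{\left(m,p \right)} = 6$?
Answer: $825922$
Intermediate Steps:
$x{\left(E,V \right)} = 8 + 4 E^{2} + E V$ ($x{\left(E,V \right)} = \left(4 E E + E V\right) + 8 = \left(4 E^{2} + E V\right) + 8 = 8 + 4 E^{2} + E V$)
$d{\left(k \right)} = k^{3}$ ($d{\left(k \right)} = k^{2} k = k^{3}$)
$x{\left(r{\left(-3,-2 \right)},g{\left(0,-5 \right)} \right)} \left(-175 + d{\left(18 \right)}\right) = \left(8 + 4 \cdot 6^{2} + 6 \left(-1\right)\right) \left(-175 + 18^{3}\right) = \left(8 + 4 \cdot 36 - 6\right) \left(-175 + 5832\right) = \left(8 + 144 - 6\right) 5657 = 146 \cdot 5657 = 825922$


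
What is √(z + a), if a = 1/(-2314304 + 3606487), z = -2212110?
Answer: I*√3693641705999979607/1292183 ≈ 1487.3*I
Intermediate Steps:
a = 1/1292183 ≈ 7.7388e-7
√(z + a) = √(-2212110 + 1/1292183) = √(-2858450936129/1292183) = I*√3693641705999979607/1292183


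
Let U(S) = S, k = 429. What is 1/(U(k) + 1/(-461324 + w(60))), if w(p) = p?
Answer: 461264/197882255 ≈ 0.0023310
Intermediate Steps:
1/(U(k) + 1/(-461324 + w(60))) = 1/(429 + 1/(-461324 + 60)) = 1/(429 + 1/(-461264)) = 1/(429 - 1/461264) = 1/(197882255/461264) = 461264/197882255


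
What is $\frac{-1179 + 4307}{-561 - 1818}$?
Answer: $- \frac{3128}{2379} \approx -1.3148$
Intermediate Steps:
$\frac{-1179 + 4307}{-561 - 1818} = \frac{3128}{-2379} = 3128 \left(- \frac{1}{2379}\right) = - \frac{3128}{2379}$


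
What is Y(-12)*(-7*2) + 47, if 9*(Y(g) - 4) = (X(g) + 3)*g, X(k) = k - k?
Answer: 47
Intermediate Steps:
X(k) = 0
Y(g) = 4 + g/3 (Y(g) = 4 + ((0 + 3)*g)/9 = 4 + (3*g)/9 = 4 + g/3)
Y(-12)*(-7*2) + 47 = (4 + (⅓)*(-12))*(-7*2) + 47 = (4 - 4)*(-14) + 47 = 0*(-14) + 47 = 0 + 47 = 47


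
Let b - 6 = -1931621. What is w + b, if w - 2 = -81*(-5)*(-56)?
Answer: -1954293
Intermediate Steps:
b = -1931615 (b = 6 - 1931621 = -1931615)
w = -22678 (w = 2 - 81*(-5)*(-56) = 2 + 405*(-56) = 2 - 22680 = -22678)
w + b = -22678 - 1931615 = -1954293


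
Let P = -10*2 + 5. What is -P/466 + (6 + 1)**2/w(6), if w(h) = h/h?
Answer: 22849/466 ≈ 49.032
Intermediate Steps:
P = -15 (P = -20 + 5 = -15)
w(h) = 1
-P/466 + (6 + 1)**2/w(6) = -1*(-15)/466 + (6 + 1)**2/1 = 15*(1/466) + 7**2*1 = 15/466 + 49*1 = 15/466 + 49 = 22849/466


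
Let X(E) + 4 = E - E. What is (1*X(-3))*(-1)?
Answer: 4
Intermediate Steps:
X(E) = -4 (X(E) = -4 + (E - E) = -4 + 0 = -4)
(1*X(-3))*(-1) = (1*(-4))*(-1) = -4*(-1) = 4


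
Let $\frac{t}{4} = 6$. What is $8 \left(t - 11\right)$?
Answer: $104$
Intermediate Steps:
$t = 24$ ($t = 4 \cdot 6 = 24$)
$8 \left(t - 11\right) = 8 \left(24 - 11\right) = 8 \cdot 13 = 104$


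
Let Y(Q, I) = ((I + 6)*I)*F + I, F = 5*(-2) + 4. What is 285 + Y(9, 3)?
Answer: 126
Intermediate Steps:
F = -6 (F = -10 + 4 = -6)
Y(Q, I) = I - 6*I*(6 + I) (Y(Q, I) = ((I + 6)*I)*(-6) + I = ((6 + I)*I)*(-6) + I = (I*(6 + I))*(-6) + I = -6*I*(6 + I) + I = I - 6*I*(6 + I))
285 + Y(9, 3) = 285 - 1*3*(35 + 6*3) = 285 - 1*3*(35 + 18) = 285 - 1*3*53 = 285 - 159 = 126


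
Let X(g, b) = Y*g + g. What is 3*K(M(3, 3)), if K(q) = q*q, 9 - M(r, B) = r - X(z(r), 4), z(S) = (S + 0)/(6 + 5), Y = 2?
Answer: 16875/121 ≈ 139.46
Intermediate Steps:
z(S) = S/11
X(g, b) = 3*g (X(g, b) = 2*g + g = 3*g)
M(r, B) = 9 - 8*r/11 (M(r, B) = 9 - (r - 3*r/11) = 9 - 8*r/11)
K(q) = q**2
3*K(M(3, 3)) = 3*(9 - 8/11*3)**2 = 3*(9 - 24/11)**2 = 3*(75/11)**2 = 3*(5625/121) = 16875/121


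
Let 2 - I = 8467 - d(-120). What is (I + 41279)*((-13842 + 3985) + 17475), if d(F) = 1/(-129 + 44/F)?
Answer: 970160710272/3881 ≈ 2.4998e+8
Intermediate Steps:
I = -32852695/3881 (I = 2 - (8467 - (-1)*(-120)/(-44 + 129*(-120))) = 2 - (8467 - (-1)*(-120)/(-44 - 15480)) = 2 - (8467 - (-1)*(-120)/(-15524)) = 2 - (8467 - (-1)*(-120)*(-1)/15524) = 2 - (8467 - 1*(-30/3881)) = 2 - (8467 + 30/3881) = 2 - 1*32860457/3881 = 2 - 32860457/3881 = -32852695/3881 ≈ -8465.0)
(I + 41279)*((-13842 + 3985) + 17475) = (-32852695/3881 + 41279)*((-13842 + 3985) + 17475) = 127351104*(-9857 + 17475)/3881 = (127351104/3881)*7618 = 970160710272/3881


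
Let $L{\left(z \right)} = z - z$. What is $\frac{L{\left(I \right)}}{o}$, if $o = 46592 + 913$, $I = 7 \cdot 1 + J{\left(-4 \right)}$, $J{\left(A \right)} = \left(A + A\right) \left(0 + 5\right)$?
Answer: $0$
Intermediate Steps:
$J{\left(A \right)} = 10 A$ ($J{\left(A \right)} = 2 A 5 = 10 A$)
$I = -33$ ($I = 7 \cdot 1 + 10 \left(-4\right) = 7 - 40 = -33$)
$L{\left(z \right)} = 0$
$o = 47505$
$\frac{L{\left(I \right)}}{o} = \frac{0}{47505} = 0 \cdot \frac{1}{47505} = 0$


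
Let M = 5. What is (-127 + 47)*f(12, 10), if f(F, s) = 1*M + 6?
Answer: -880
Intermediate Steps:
f(F, s) = 11 (f(F, s) = 1*5 + 6 = 5 + 6 = 11)
(-127 + 47)*f(12, 10) = (-127 + 47)*11 = -80*11 = -880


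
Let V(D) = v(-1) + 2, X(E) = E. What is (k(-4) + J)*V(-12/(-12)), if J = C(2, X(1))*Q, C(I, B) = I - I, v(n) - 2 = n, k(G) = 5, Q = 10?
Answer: 15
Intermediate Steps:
v(n) = 2 + n
C(I, B) = 0
V(D) = 3 (V(D) = (2 - 1) + 2 = 1 + 2 = 3)
J = 0 (J = 0*10 = 0)
(k(-4) + J)*V(-12/(-12)) = (5 + 0)*3 = 5*3 = 15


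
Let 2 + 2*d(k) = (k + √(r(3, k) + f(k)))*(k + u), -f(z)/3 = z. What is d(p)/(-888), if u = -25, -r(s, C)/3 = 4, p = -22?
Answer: -43/74 + 47*√6/592 ≈ -0.38661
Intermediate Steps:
f(z) = -3*z
r(s, C) = -12 (r(s, C) = -3*4 = -12)
d(k) = -1 + (-25 + k)*(k + √(-12 - 3*k))/2 (d(k) = -1 + ((k + √(-12 - 3*k))*(k - 25))/2 = -1 + ((k + √(-12 - 3*k))*(-25 + k))/2 = -1 + ((-25 + k)*(k + √(-12 - 3*k)))/2 = -1 + (-25 + k)*(k + √(-12 - 3*k))/2)
d(p)/(-888) = (-1 + (½)*(-22)² - 25/2*(-22) - 25*√(-12 - 3*(-22))/2 + (½)*(-22)*√(-12 - 3*(-22)))/(-888) = (-1 + (½)*484 + 275 - 25*√(-12 + 66)/2 + (½)*(-22)*√(-12 + 66))*(-1/888) = (-1 + 242 + 275 - 75*√6/2 + (½)*(-22)*√54)*(-1/888) = (-1 + 242 + 275 - 75*√6/2 + (½)*(-22)*(3*√6))*(-1/888) = (-1 + 242 + 275 - 75*√6/2 - 33*√6)*(-1/888) = (516 - 141*√6/2)*(-1/888) = -43/74 + 47*√6/592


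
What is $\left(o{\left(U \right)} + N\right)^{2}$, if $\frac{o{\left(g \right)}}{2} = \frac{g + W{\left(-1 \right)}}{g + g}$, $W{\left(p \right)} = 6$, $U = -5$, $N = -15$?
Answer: $\frac{5776}{25} \approx 231.04$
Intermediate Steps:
$o{\left(g \right)} = \frac{6 + g}{g}$ ($o{\left(g \right)} = 2 \frac{g + 6}{g + g} = 2 \frac{6 + g}{2 g} = \frac{6 + g}{g}$)
$\left(o{\left(U \right)} + N\right)^{2} = \left(\frac{6 - 5}{-5} - 15\right)^{2} = \left(\left(- \frac{1}{5}\right) 1 - 15\right)^{2} = \left(- \frac{1}{5} - 15\right)^{2} = \left(- \frac{76}{5}\right)^{2} = \frac{5776}{25}$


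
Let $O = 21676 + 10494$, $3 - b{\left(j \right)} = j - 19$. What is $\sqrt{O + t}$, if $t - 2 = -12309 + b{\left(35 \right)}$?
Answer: $5 \sqrt{794} \approx 140.89$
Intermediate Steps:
$b{\left(j \right)} = 22 - j$ ($b{\left(j \right)} = 3 - \left(j - 19\right) = 3 - \left(-19 + j\right) = 22 - j$)
$O = 32170$
$t = -12320$ ($t = 2 + \left(-12309 + \left(22 - 35\right)\right) = 2 - 12322 = -12320$)
$\sqrt{O + t} = \sqrt{32170 - 12320} = \sqrt{19850} = 5 \sqrt{794}$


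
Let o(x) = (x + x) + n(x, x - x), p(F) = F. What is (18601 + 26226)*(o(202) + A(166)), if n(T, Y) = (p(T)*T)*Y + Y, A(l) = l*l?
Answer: 1253362920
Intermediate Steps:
A(l) = l²
n(T, Y) = Y + Y*T² (n(T, Y) = (T*T)*Y + Y = T²*Y + Y = Y*T² + Y = Y + Y*T²)
o(x) = 2*x (o(x) = (x + x) + (x - x)*(1 + x²) = 2*x + 0*(1 + x²) = 2*x + 0 = 2*x)
(18601 + 26226)*(o(202) + A(166)) = (18601 + 26226)*(2*202 + 166²) = 44827*(404 + 27556) = 44827*27960 = 1253362920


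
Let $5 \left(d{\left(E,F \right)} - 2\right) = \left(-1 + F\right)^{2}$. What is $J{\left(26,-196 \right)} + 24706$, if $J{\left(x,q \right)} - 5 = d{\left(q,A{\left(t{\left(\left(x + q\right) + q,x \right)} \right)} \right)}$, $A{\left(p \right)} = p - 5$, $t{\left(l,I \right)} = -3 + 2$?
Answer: $\frac{123614}{5} \approx 24723.0$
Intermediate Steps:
$t{\left(l,I \right)} = -1$
$A{\left(p \right)} = -5 + p$ ($A{\left(p \right)} = p - 5 = -5 + p$)
$d{\left(E,F \right)} = 2 + \frac{\left(-1 + F\right)^{2}}{5}$
$J{\left(x,q \right)} = \frac{84}{5}$ ($J{\left(x,q \right)} = 5 + \left(2 + \frac{\left(-1 - 6\right)^{2}}{5}\right) = 5 + \left(2 + \frac{\left(-7\right)^{2}}{5}\right) = 5 + \left(2 + \frac{1}{5} \cdot 49\right) = 5 + \left(2 + \frac{49}{5}\right) = 5 + \frac{59}{5} = \frac{84}{5}$)
$J{\left(26,-196 \right)} + 24706 = \frac{84}{5} + 24706 = \frac{123614}{5}$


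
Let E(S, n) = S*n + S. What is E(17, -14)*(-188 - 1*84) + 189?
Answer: 60301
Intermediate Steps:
E(S, n) = S + S*n
E(17, -14)*(-188 - 1*84) + 189 = (17*(1 - 14))*(-188 - 1*84) + 189 = (17*(-13))*(-188 - 84) + 189 = -221*(-272) + 189 = 60112 + 189 = 60301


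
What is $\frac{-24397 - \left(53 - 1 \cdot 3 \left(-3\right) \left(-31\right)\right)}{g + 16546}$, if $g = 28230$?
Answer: $- \frac{24171}{44776} \approx -0.53982$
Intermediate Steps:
$\frac{-24397 - \left(53 - 1 \cdot 3 \left(-3\right) \left(-31\right)\right)}{g + 16546} = \frac{-24397 - \left(53 - 1 \cdot 3 \left(-3\right) \left(-31\right)\right)}{28230 + 16546} = \frac{-24397 - \left(53 - 3 \left(-3\right) \left(-31\right)\right)}{44776} = \left(-24397 - -226\right) \frac{1}{44776} = \left(-24397 + \left(279 - 53\right)\right) \frac{1}{44776} = \left(-24397 + 226\right) \frac{1}{44776} = \left(-24171\right) \frac{1}{44776} = - \frac{24171}{44776}$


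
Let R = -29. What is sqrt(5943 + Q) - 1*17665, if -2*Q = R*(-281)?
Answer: -17665 + sqrt(7474)/2 ≈ -17622.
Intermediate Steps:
Q = -8149/2 (Q = -(-29)*(-281)/2 = -1/2*8149 = -8149/2 ≈ -4074.5)
sqrt(5943 + Q) - 1*17665 = sqrt(5943 - 8149/2) - 1*17665 = sqrt(3737/2) - 17665 = sqrt(7474)/2 - 17665 = -17665 + sqrt(7474)/2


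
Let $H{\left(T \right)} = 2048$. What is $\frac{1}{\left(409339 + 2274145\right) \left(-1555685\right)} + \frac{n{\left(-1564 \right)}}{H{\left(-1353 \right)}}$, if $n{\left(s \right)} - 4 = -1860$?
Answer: $- \frac{30266254597423}{33397246452320} \approx -0.90625$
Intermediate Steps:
$n{\left(s \right)} = -1856$ ($n{\left(s \right)} = 4 - 1860 = -1856$)
$\frac{1}{\left(409339 + 2274145\right) \left(-1555685\right)} + \frac{n{\left(-1564 \right)}}{H{\left(-1353 \right)}} = \frac{1}{\left(409339 + 2274145\right) \left(-1555685\right)} - \frac{1856}{2048} = \frac{1}{2683484} \left(- \frac{1}{1555685}\right) - \frac{29}{32} = - \frac{1}{4174655806540} - \frac{29}{32} = - \frac{30266254597423}{33397246452320}$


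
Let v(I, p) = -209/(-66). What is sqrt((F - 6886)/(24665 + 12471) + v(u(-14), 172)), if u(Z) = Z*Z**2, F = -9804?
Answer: 7*sqrt(43017414)/27852 ≈ 1.6484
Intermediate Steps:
u(Z) = Z**3
v(I, p) = 19/6 (v(I, p) = -209*(-1/66) = 19/6)
sqrt((F - 6886)/(24665 + 12471) + v(u(-14), 172)) = sqrt((-9804 - 6886)/(24665 + 12471) + 19/6) = sqrt(-16690/37136 + 19/6) = sqrt(-16690*1/37136 + 19/6) = sqrt(-8345/18568 + 19/6) = sqrt(151361/55704) = 7*sqrt(43017414)/27852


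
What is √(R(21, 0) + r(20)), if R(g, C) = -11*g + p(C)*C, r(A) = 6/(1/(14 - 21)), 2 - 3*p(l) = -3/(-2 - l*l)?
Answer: I*√273 ≈ 16.523*I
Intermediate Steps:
p(l) = ⅔ + 1/(-2 - l²) (p(l) = ⅔ - (-1)/(-2 - l*l) = ⅔ - (-1)/(-2 - l²) = ⅔ + 1/(-2 - l²))
r(A) = -42 (r(A) = 6/(1/(-7)) = 6/(-⅐) = 6*(-7) = -42)
R(g, C) = -11*g + C*(1 + 2*C²)/(3*(2 + C²)) (R(g, C) = -11*g + ((1 + 2*C²)/(3*(2 + C²)))*C = -11*g + C*(1 + 2*C²)/(3*(2 + C²)))
√(R(21, 0) + r(20)) = √((0*(1 + 2*0²) - 33*21*(2 + 0²))/(3*(2 + 0²)) - 42) = √((0*(1 + 2*0) - 33*21*(2 + 0))/(3*(2 + 0)) - 42) = √((⅓)*(0*(1 + 0) - 33*21*2)/2 - 42) = √((⅓)*(½)*(0*1 - 1386) - 42) = √((⅓)*(½)*(0 - 1386) - 42) = √((⅓)*(½)*(-1386) - 42) = √(-231 - 42) = √(-273) = I*√273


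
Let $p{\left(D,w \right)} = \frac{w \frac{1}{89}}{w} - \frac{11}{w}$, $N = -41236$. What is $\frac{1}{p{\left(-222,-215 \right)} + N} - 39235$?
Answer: $- \frac{30958363664645}{789049666} \approx -39235.0$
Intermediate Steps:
$p{\left(D,w \right)} = \frac{1}{89} - \frac{11}{w}$ ($p{\left(D,w \right)} = \frac{w \frac{1}{89}}{w} - \frac{11}{w} = \frac{\frac{1}{89} w}{w} - \frac{11}{w} = \frac{1}{89} - \frac{11}{w}$)
$\frac{1}{p{\left(-222,-215 \right)} + N} - 39235 = \frac{1}{\frac{-979 - 215}{89 \left(-215\right)} - 41236} - 39235 = \frac{1}{\frac{1}{89} \left(- \frac{1}{215}\right) \left(-1194\right) - 41236} - 39235 = \frac{1}{\frac{1194}{19135} - 41236} - 39235 = \frac{1}{- \frac{789049666}{19135}} - 39235 = - \frac{19135}{789049666} - 39235 = - \frac{30958363664645}{789049666}$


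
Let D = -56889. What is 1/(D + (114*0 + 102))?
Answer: -1/56787 ≈ -1.7610e-5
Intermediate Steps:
1/(D + (114*0 + 102)) = 1/(-56889 + (114*0 + 102)) = 1/(-56889 + (0 + 102)) = 1/(-56889 + 102) = 1/(-56787) = -1/56787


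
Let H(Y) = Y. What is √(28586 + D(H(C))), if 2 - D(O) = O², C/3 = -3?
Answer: √28507 ≈ 168.84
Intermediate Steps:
C = -9 (C = 3*(-3) = -9)
D(O) = 2 - O²
√(28586 + D(H(C))) = √(28586 + (2 - 1*(-9)²)) = √(28586 + (2 - 1*81)) = √(28586 + (2 - 81)) = √(28586 - 79) = √28507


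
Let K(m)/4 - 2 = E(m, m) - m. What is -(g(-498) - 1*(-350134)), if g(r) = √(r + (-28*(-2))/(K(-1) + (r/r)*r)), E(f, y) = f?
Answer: -350134 - I*√610190/35 ≈ -3.5013e+5 - 22.318*I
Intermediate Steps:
K(m) = 8 (K(m) = 8 + 4*(m - m) = 8 + 4*0 = 8 + 0 = 8)
g(r) = √(r + 56/(8 + r)) (g(r) = √(r + (-28*(-2))/(8 + (r/r)*r)) = √(r + 56/(8 + 1*r)) = √(r + 56/(8 + r)))
-(g(-498) - 1*(-350134)) = -(√((56 - 498*(8 - 498))/(8 - 498)) - 1*(-350134)) = -(√((56 - 498*(-490))/(-490)) + 350134) = -(√(-(56 + 244020)/490) + 350134) = -(√(-1/490*244076) + 350134) = -(√(-17434/35) + 350134) = -(I*√610190/35 + 350134) = -(350134 + I*√610190/35) = -350134 - I*√610190/35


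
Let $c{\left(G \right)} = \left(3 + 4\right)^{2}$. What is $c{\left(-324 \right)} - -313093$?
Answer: $313142$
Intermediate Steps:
$c{\left(G \right)} = 49$ ($c{\left(G \right)} = 7^{2} = 49$)
$c{\left(-324 \right)} - -313093 = 49 - -313093 = 49 + 313093 = 313142$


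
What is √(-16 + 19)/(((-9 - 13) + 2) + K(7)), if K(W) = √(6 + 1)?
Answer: -20*√3/393 - √21/393 ≈ -0.099806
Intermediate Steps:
K(W) = √7
√(-16 + 19)/(((-9 - 13) + 2) + K(7)) = √(-16 + 19)/(((-9 - 13) + 2) + √7) = √3/((-22 + 2) + √7) = √3/(-20 + √7)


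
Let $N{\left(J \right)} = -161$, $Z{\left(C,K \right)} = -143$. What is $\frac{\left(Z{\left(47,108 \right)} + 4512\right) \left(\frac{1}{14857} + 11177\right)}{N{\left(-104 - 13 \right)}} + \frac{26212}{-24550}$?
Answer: $- \frac{8905564454188312}{29361517675} \approx -3.0331 \cdot 10^{5}$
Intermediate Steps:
$\frac{\left(Z{\left(47,108 \right)} + 4512\right) \left(\frac{1}{14857} + 11177\right)}{N{\left(-104 - 13 \right)}} + \frac{26212}{-24550} = \frac{\left(-143 + 4512\right) \left(\frac{1}{14857} + 11177\right)}{-161} + \frac{26212}{-24550} = 4369 \left(\frac{1}{14857} + 11177\right) \left(- \frac{1}{161}\right) + 26212 \left(- \frac{1}{24550}\right) = 4369 \cdot \frac{166056690}{14857} \left(- \frac{1}{161}\right) - \frac{13106}{12275} = \frac{725501678610}{14857} \left(- \frac{1}{161}\right) - \frac{13106}{12275} = - \frac{725501678610}{2391977} - \frac{13106}{12275} = - \frac{8905564454188312}{29361517675}$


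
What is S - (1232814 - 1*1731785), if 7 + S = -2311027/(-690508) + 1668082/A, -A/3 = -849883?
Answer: 878459627036812267/1760553031692 ≈ 4.9897e+5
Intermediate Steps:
A = 2549649 (A = -3*(-849883) = 2549649)
S = -5279739576665/1760553031692 (S = -7 + (-2311027/(-690508) + 1668082/2549649) = -7 + (-2311027*(-1/690508) + 1668082*(1/2549649)) = -7 + (2311027/690508 + 1668082/2549649) = -7 + 7044131645179/1760553031692 = -5279739576665/1760553031692 ≈ -2.9989)
S - (1232814 - 1*1731785) = -5279739576665/1760553031692 - (1232814 - 1*1731785) = -5279739576665/1760553031692 - (1232814 - 1731785) = -5279739576665/1760553031692 - 1*(-498971) = -5279739576665/1760553031692 + 498971 = 878459627036812267/1760553031692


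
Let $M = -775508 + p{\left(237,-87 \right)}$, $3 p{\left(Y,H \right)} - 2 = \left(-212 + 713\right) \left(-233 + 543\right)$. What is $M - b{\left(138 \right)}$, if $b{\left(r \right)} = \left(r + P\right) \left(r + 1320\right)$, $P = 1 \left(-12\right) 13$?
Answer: $- \frac{2092480}{3} \approx -6.9749 \cdot 10^{5}$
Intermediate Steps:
$P = -156$ ($P = \left(-12\right) 13 = -156$)
$p{\left(Y,H \right)} = \frac{155312}{3}$ ($p{\left(Y,H \right)} = \frac{2}{3} + \frac{\left(-212 + 713\right) \left(-233 + 543\right)}{3} = \frac{2}{3} + \frac{501 \cdot 310}{3} = \frac{2}{3} + \frac{1}{3} \cdot 155310 = \frac{2}{3} + 51770 = \frac{155312}{3}$)
$b{\left(r \right)} = \left(-156 + r\right) \left(1320 + r\right)$ ($b{\left(r \right)} = \left(r - 156\right) \left(r + 1320\right) = \left(-156 + r\right) \left(1320 + r\right)$)
$M = - \frac{2171212}{3}$ ($M = -775508 + \frac{155312}{3} = - \frac{2171212}{3} \approx -7.2374 \cdot 10^{5}$)
$M - b{\left(138 \right)} = - \frac{2171212}{3} - \left(-205920 + 138^{2} + 1164 \cdot 138\right) = - \frac{2171212}{3} - \left(-205920 + 19044 + 160632\right) = - \frac{2171212}{3} - -26244 = - \frac{2171212}{3} + 26244 = - \frac{2092480}{3}$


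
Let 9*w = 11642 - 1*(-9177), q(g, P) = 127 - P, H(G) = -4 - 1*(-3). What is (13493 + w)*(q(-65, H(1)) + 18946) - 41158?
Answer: 904340174/3 ≈ 3.0145e+8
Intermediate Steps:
H(G) = -1 (H(G) = -4 + 3 = -1)
w = 20819/9 (w = (11642 - 1*(-9177))/9 = (11642 + 9177)/9 = (1/9)*20819 = 20819/9 ≈ 2313.2)
(13493 + w)*(q(-65, H(1)) + 18946) - 41158 = (13493 + 20819/9)*((127 - 1*(-1)) + 18946) - 41158 = 142256*((127 + 1) + 18946)/9 - 41158 = 142256*(128 + 18946)/9 - 41158 = (142256/9)*19074 - 41158 = 904463648/3 - 41158 = 904340174/3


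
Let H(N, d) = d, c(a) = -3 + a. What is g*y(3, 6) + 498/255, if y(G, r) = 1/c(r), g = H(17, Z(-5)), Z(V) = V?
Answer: 73/255 ≈ 0.28627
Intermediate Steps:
g = -5
y(G, r) = 1/(-3 + r)
g*y(3, 6) + 498/255 = -5/(-3 + 6) + 498/255 = -5/3 + 498*(1/255) = -5*⅓ + 166/85 = -5/3 + 166/85 = 73/255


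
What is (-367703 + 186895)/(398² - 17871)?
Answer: -180808/140533 ≈ -1.2866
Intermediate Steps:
(-367703 + 186895)/(398² - 17871) = -180808/(158404 - 17871) = -180808/140533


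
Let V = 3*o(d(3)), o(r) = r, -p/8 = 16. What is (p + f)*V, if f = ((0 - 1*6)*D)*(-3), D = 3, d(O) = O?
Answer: -666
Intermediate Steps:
p = -128 (p = -8*16 = -128)
V = 9 (V = 3*3 = 9)
f = 54 (f = ((0 - 1*6)*3)*(-3) = ((0 - 6)*3)*(-3) = -6*3*(-3) = -18*(-3) = 54)
(p + f)*V = (-128 + 54)*9 = -74*9 = -666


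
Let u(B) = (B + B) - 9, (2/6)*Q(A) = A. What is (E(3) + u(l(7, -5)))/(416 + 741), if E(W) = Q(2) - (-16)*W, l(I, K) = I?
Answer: 59/1157 ≈ 0.050994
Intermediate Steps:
Q(A) = 3*A
u(B) = -9 + 2*B (u(B) = 2*B - 9 = -9 + 2*B)
E(W) = 6 + 16*W (E(W) = 3*2 - (-16)*W = 6 + 16*W)
(E(3) + u(l(7, -5)))/(416 + 741) = ((6 + 16*3) + (-9 + 2*7))/(416 + 741) = ((6 + 48) + (-9 + 14))/1157 = (54 + 5)*(1/1157) = 59*(1/1157) = 59/1157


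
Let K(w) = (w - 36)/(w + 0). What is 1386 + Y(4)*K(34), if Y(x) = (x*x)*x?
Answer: 23498/17 ≈ 1382.2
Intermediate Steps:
K(w) = (-36 + w)/w
Y(x) = x³ (Y(x) = x²*x = x³)
1386 + Y(4)*K(34) = 1386 + 4³*((-36 + 34)/34) = 1386 + 64*((1/34)*(-2)) = 1386 + 64*(-1/17) = 1386 - 64/17 = 23498/17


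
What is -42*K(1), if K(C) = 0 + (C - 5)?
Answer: 168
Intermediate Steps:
K(C) = -5 + C (K(C) = 0 + (-5 + C) = -5 + C)
-42*K(1) = -42*(-5 + 1) = -42*(-4) = 168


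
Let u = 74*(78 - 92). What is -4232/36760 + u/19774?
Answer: -7610433/45430765 ≈ -0.16752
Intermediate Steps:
u = -1036 (u = 74*(-14) = -1036)
-4232/36760 + u/19774 = -4232/36760 - 1036/19774 = -4232*1/36760 - 1036*1/19774 = -529/4595 - 518/9887 = -7610433/45430765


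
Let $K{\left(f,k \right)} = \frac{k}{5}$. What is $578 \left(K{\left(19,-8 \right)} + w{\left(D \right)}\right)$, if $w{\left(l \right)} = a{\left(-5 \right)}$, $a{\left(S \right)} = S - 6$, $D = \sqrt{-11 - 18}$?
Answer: $- \frac{36414}{5} \approx -7282.8$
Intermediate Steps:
$D = i \sqrt{29}$ ($D = \sqrt{-29} = i \sqrt{29} \approx 5.3852 i$)
$K{\left(f,k \right)} = \frac{k}{5}$ ($K{\left(f,k \right)} = k \frac{1}{5} = \frac{k}{5}$)
$a{\left(S \right)} = -6 + S$ ($a{\left(S \right)} = S - 6 = -6 + S$)
$w{\left(l \right)} = -11$ ($w{\left(l \right)} = -6 - 5 = -11$)
$578 \left(K{\left(19,-8 \right)} + w{\left(D \right)}\right) = 578 \left(\frac{1}{5} \left(-8\right) - 11\right) = 578 \left(- \frac{8}{5} - 11\right) = 578 \left(- \frac{63}{5}\right) = - \frac{36414}{5}$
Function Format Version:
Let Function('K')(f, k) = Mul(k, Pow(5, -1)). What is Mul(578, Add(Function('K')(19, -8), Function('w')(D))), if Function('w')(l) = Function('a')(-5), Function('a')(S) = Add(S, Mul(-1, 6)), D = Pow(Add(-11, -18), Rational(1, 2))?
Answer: Rational(-36414, 5) ≈ -7282.8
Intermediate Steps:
D = Mul(I, Pow(29, Rational(1, 2))) (D = Pow(-29, Rational(1, 2)) = Mul(I, Pow(29, Rational(1, 2))) ≈ Mul(5.3852, I))
Function('K')(f, k) = Mul(Rational(1, 5), k) (Function('K')(f, k) = Mul(k, Rational(1, 5)) = Mul(Rational(1, 5), k))
Function('a')(S) = Add(-6, S) (Function('a')(S) = Add(S, -6) = Add(-6, S))
Function('w')(l) = -11 (Function('w')(l) = Add(-6, -5) = -11)
Mul(578, Add(Function('K')(19, -8), Function('w')(D))) = Mul(578, Add(Mul(Rational(1, 5), -8), -11)) = Mul(578, Add(Rational(-8, 5), -11)) = Mul(578, Rational(-63, 5)) = Rational(-36414, 5)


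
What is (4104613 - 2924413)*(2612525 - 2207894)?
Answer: 477545506200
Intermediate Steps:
(4104613 - 2924413)*(2612525 - 2207894) = 1180200*404631 = 477545506200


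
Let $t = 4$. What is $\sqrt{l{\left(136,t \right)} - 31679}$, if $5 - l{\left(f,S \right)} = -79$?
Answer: $i \sqrt{31595} \approx 177.75 i$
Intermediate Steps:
$l{\left(f,S \right)} = 84$ ($l{\left(f,S \right)} = 5 - -79 = 5 + 79 = 84$)
$\sqrt{l{\left(136,t \right)} - 31679} = \sqrt{84 - 31679} = \sqrt{-31595} = i \sqrt{31595}$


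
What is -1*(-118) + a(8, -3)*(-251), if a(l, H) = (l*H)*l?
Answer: 48310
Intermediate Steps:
a(l, H) = H*l² (a(l, H) = (H*l)*l = H*l²)
-1*(-118) + a(8, -3)*(-251) = -1*(-118) - 3*8²*(-251) = 118 - 3*64*(-251) = 118 - 192*(-251) = 118 + 48192 = 48310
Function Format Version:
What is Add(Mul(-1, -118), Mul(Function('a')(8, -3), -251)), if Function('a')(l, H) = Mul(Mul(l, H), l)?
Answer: 48310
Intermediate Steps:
Function('a')(l, H) = Mul(H, Pow(l, 2)) (Function('a')(l, H) = Mul(Mul(H, l), l) = Mul(H, Pow(l, 2)))
Add(Mul(-1, -118), Mul(Function('a')(8, -3), -251)) = Add(Mul(-1, -118), Mul(Mul(-3, Pow(8, 2)), -251)) = Add(118, Mul(Mul(-3, 64), -251)) = Add(118, Mul(-192, -251)) = Add(118, 48192) = 48310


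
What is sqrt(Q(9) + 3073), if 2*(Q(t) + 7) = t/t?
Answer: sqrt(12266)/2 ≈ 55.376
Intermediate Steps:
Q(t) = -13/2 (Q(t) = -7 + (t/t)/2 = -7 + (1/2)*1 = -7 + 1/2 = -13/2)
sqrt(Q(9) + 3073) = sqrt(-13/2 + 3073) = sqrt(6133/2) = sqrt(12266)/2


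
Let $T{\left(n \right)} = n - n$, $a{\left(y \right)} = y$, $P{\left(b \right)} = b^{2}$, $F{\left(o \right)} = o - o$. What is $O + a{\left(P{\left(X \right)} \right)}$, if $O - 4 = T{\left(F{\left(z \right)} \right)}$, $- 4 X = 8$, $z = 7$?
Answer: $8$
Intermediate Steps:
$X = -2$ ($X = \left(- \frac{1}{4}\right) 8 = -2$)
$F{\left(o \right)} = 0$
$T{\left(n \right)} = 0$
$O = 4$ ($O = 4 + 0 = 4$)
$O + a{\left(P{\left(X \right)} \right)} = 4 + \left(-2\right)^{2} = 4 + 4 = 8$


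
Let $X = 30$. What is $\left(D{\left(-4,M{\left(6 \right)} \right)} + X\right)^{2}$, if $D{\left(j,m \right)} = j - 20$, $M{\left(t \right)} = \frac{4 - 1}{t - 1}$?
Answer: $36$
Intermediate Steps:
$M{\left(t \right)} = \frac{3}{-1 + t}$
$D{\left(j,m \right)} = -20 + j$ ($D{\left(j,m \right)} = j - 20 = -20 + j$)
$\left(D{\left(-4,M{\left(6 \right)} \right)} + X\right)^{2} = \left(\left(-20 - 4\right) + 30\right)^{2} = \left(-24 + 30\right)^{2} = 6^{2} = 36$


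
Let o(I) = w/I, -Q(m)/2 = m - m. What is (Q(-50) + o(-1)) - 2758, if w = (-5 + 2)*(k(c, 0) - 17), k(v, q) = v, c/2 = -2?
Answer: -2821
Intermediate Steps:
c = -4 (c = 2*(-2) = -4)
w = 63 (w = (-5 + 2)*(-4 - 17) = -3*(-21) = 63)
Q(m) = 0 (Q(m) = -2*(m - m) = -2*0 = 0)
o(I) = 63/I
(Q(-50) + o(-1)) - 2758 = (0 + 63/(-1)) - 2758 = (0 + 63*(-1)) - 2758 = (0 - 63) - 2758 = -63 - 2758 = -2821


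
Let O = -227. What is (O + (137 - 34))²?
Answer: 15376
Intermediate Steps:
(O + (137 - 34))² = (-227 + (137 - 34))² = (-227 + 103)² = (-124)² = 15376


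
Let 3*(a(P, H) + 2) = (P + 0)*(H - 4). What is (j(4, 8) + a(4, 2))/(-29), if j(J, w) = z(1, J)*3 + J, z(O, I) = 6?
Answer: -52/87 ≈ -0.59770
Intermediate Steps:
a(P, H) = -2 + P*(-4 + H)/3 (a(P, H) = -2 + ((P + 0)*(H - 4))/3 = -2 + (P*(-4 + H))/3 = -2 + P*(-4 + H)/3)
j(J, w) = 18 + J (j(J, w) = 6*3 + J = 18 + J)
(j(4, 8) + a(4, 2))/(-29) = ((18 + 4) + (-2 - 4/3*4 + (⅓)*2*4))/(-29) = (22 + (-2 - 16/3 + 8/3))*(-1/29) = (22 - 14/3)*(-1/29) = (52/3)*(-1/29) = -52/87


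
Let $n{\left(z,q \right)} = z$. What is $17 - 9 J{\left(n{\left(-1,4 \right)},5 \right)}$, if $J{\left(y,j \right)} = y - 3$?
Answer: $53$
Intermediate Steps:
$J{\left(y,j \right)} = -3 + y$ ($J{\left(y,j \right)} = y - 3 = -3 + y$)
$17 - 9 J{\left(n{\left(-1,4 \right)},5 \right)} = 17 - 9 \left(-3 - 1\right) = 17 - -36 = 17 + 36 = 53$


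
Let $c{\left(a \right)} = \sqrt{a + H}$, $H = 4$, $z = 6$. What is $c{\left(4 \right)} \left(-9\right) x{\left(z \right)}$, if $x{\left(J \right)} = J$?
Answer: $- 108 \sqrt{2} \approx -152.74$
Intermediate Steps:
$c{\left(a \right)} = \sqrt{4 + a}$ ($c{\left(a \right)} = \sqrt{a + 4} = \sqrt{4 + a}$)
$c{\left(4 \right)} \left(-9\right) x{\left(z \right)} = \sqrt{4 + 4} \left(-9\right) 6 = \sqrt{8} \left(-9\right) 6 = 2 \sqrt{2} \left(-9\right) 6 = - 18 \sqrt{2} \cdot 6 = - 108 \sqrt{2}$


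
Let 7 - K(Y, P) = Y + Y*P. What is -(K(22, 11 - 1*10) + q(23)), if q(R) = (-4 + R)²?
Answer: -324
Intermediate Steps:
K(Y, P) = 7 - Y - P*Y (K(Y, P) = 7 - (Y + Y*P) = 7 - (Y + P*Y) = 7 + (-Y - P*Y) = 7 - Y - P*Y)
-(K(22, 11 - 1*10) + q(23)) = -((7 - 1*22 - 1*(11 - 1*10)*22) + (-4 + 23)²) = -((7 - 22 - 1*(11 - 10)*22) + 19²) = -((7 - 22 - 1*1*22) + 361) = -((7 - 22 - 22) + 361) = -(-37 + 361) = -1*324 = -324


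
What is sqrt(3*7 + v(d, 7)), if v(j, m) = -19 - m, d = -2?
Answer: I*sqrt(5) ≈ 2.2361*I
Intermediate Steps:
sqrt(3*7 + v(d, 7)) = sqrt(3*7 + (-19 - 1*7)) = sqrt(21 + (-19 - 7)) = sqrt(21 - 26) = sqrt(-5) = I*sqrt(5)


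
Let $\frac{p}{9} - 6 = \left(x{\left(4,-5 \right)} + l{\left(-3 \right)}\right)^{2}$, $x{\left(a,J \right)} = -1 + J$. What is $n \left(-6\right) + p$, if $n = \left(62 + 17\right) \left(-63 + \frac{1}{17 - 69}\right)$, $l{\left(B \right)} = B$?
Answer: $\frac{797007}{26} \approx 30654.0$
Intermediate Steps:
$p = 783$ ($p = 54 + 9 \left(\left(-1 - 5\right) - 3\right)^{2} = 54 + 9 \left(-6 - 3\right)^{2} = 54 + 9 \left(-9\right)^{2} = 54 + 9 \cdot 81 = 54 + 729 = 783$)
$n = - \frac{258883}{52}$ ($n = 79 \left(-63 + \frac{1}{-52}\right) = 79 \left(-63 - \frac{1}{52}\right) = 79 \left(- \frac{3277}{52}\right) = - \frac{258883}{52} \approx -4978.5$)
$n \left(-6\right) + p = \left(- \frac{258883}{52}\right) \left(-6\right) + 783 = \frac{776649}{26} + 783 = \frac{797007}{26}$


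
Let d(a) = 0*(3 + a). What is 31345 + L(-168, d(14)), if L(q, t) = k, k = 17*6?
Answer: 31447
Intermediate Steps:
d(a) = 0
k = 102
L(q, t) = 102
31345 + L(-168, d(14)) = 31345 + 102 = 31447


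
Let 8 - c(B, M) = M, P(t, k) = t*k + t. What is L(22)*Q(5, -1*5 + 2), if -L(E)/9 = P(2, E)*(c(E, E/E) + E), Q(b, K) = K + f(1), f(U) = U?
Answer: 24012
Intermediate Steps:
P(t, k) = t + k*t (P(t, k) = k*t + t = t + k*t)
c(B, M) = 8 - M
Q(b, K) = 1 + K (Q(b, K) = K + 1 = 1 + K)
L(E) = -9*(2 + 2*E)*(7 + E) (L(E) = -9*2*(1 + E)*((8 - E/E) + E) = -9*(2 + 2*E)*((8 - 1*1) + E) = -9*(2 + 2*E)*((8 - 1) + E) = -9*(2 + 2*E)*(7 + E))
L(22)*Q(5, -1*5 + 2) = (-18*(1 + 22)*(7 + 22))*(1 + (-1*5 + 2)) = (-18*23*29)*(1 + (-5 + 2)) = -12006*(1 - 3) = -12006*(-2) = 24012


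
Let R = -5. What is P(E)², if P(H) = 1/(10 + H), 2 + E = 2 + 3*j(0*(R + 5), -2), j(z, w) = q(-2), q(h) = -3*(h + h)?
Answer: 1/2116 ≈ 0.00047259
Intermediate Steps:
q(h) = -6*h
j(z, w) = 12 (j(z, w) = -6*(-2) = 12)
E = 36 (E = -2 + (2 + 3*12) = -2 + (2 + 36) = -2 + 38 = 36)
P(E)² = (1/(10 + 36))² = (1/46)² = 1/2116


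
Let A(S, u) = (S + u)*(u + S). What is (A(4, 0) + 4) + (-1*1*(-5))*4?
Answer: 40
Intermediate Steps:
A(S, u) = (S + u)² (A(S, u) = (S + u)*(S + u) = (S + u)²)
(A(4, 0) + 4) + (-1*1*(-5))*4 = ((4 + 0)² + 4) + (-1*1*(-5))*4 = (4² + 4) - 1*(-5)*4 = (16 + 4) + 5*4 = 20 + 20 = 40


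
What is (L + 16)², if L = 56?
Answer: 5184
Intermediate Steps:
(L + 16)² = (56 + 16)² = 72² = 5184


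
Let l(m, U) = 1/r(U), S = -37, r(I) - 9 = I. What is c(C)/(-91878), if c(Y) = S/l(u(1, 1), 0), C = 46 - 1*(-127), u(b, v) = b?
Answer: 111/30626 ≈ 0.0036244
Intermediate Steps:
r(I) = 9 + I
l(m, U) = 1/(9 + U)
C = 173 (C = 46 + 127 = 173)
c(Y) = -333 (c(Y) = -37/(1/(9 + 0)) = -37/(1/9) = -37/⅑ = -37*9 = -333)
c(C)/(-91878) = -333/(-91878) = -333*(-1/91878) = 111/30626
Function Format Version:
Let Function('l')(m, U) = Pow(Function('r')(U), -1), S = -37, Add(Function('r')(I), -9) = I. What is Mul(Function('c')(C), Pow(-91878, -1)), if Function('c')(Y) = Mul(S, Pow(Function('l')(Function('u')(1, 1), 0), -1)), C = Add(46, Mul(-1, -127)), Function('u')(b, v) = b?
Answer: Rational(111, 30626) ≈ 0.0036244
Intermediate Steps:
Function('r')(I) = Add(9, I)
Function('l')(m, U) = Pow(Add(9, U), -1)
C = 173 (C = Add(46, 127) = 173)
Function('c')(Y) = -333 (Function('c')(Y) = Mul(-37, Pow(Pow(Add(9, 0), -1), -1)) = Mul(-37, Pow(Pow(9, -1), -1)) = Mul(-37, Pow(Rational(1, 9), -1)) = Mul(-37, 9) = -333)
Mul(Function('c')(C), Pow(-91878, -1)) = Mul(-333, Pow(-91878, -1)) = Mul(-333, Rational(-1, 91878)) = Rational(111, 30626)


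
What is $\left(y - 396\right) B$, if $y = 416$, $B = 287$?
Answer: $5740$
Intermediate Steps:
$\left(y - 396\right) B = \left(416 - 396\right) 287 = 20 \cdot 287 = 5740$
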